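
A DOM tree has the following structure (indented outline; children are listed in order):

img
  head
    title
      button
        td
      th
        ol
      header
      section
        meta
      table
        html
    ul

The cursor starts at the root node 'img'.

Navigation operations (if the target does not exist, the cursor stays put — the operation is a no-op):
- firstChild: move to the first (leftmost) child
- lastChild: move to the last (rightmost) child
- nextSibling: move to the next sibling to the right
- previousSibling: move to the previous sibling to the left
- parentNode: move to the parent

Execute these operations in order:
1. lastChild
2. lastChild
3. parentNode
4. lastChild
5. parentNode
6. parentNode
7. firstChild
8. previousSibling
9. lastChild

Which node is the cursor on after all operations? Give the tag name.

After 1 (lastChild): head
After 2 (lastChild): ul
After 3 (parentNode): head
After 4 (lastChild): ul
After 5 (parentNode): head
After 6 (parentNode): img
After 7 (firstChild): head
After 8 (previousSibling): head (no-op, stayed)
After 9 (lastChild): ul

Answer: ul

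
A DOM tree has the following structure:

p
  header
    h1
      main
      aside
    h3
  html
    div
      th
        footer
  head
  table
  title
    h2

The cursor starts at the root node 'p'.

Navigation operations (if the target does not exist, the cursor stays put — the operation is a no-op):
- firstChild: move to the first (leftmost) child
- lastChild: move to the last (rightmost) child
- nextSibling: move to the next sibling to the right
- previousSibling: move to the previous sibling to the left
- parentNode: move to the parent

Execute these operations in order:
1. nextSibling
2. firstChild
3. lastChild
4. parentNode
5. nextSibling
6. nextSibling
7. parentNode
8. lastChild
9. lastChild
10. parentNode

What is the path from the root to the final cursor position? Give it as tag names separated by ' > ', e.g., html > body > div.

After 1 (nextSibling): p (no-op, stayed)
After 2 (firstChild): header
After 3 (lastChild): h3
After 4 (parentNode): header
After 5 (nextSibling): html
After 6 (nextSibling): head
After 7 (parentNode): p
After 8 (lastChild): title
After 9 (lastChild): h2
After 10 (parentNode): title

Answer: p > title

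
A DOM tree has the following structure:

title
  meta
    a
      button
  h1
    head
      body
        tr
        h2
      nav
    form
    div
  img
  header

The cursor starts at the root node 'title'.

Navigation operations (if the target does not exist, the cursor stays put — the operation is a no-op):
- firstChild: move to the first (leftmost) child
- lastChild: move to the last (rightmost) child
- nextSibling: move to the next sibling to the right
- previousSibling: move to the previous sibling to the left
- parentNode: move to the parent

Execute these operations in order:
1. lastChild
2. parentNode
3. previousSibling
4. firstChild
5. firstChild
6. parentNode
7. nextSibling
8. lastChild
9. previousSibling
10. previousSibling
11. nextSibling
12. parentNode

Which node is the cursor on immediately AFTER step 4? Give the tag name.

After 1 (lastChild): header
After 2 (parentNode): title
After 3 (previousSibling): title (no-op, stayed)
After 4 (firstChild): meta

Answer: meta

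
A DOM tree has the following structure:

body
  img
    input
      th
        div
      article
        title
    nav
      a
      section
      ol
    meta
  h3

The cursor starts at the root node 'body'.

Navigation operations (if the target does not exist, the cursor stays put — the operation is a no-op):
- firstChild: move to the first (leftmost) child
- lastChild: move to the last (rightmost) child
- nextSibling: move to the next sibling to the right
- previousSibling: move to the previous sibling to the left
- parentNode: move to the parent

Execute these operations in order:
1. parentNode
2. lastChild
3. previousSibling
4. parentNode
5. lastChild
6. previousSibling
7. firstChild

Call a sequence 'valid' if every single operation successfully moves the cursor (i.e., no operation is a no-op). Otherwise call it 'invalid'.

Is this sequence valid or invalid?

Answer: invalid

Derivation:
After 1 (parentNode): body (no-op, stayed)
After 2 (lastChild): h3
After 3 (previousSibling): img
After 4 (parentNode): body
After 5 (lastChild): h3
After 6 (previousSibling): img
After 7 (firstChild): input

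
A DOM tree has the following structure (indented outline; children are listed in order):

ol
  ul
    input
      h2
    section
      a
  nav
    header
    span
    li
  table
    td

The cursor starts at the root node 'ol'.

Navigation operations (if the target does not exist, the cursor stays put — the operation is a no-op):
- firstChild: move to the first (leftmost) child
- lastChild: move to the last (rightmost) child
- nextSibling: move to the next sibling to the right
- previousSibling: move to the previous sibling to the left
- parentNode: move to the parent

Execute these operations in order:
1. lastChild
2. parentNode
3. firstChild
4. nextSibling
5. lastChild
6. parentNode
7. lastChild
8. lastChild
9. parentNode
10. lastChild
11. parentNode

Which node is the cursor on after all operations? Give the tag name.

Answer: nav

Derivation:
After 1 (lastChild): table
After 2 (parentNode): ol
After 3 (firstChild): ul
After 4 (nextSibling): nav
After 5 (lastChild): li
After 6 (parentNode): nav
After 7 (lastChild): li
After 8 (lastChild): li (no-op, stayed)
After 9 (parentNode): nav
After 10 (lastChild): li
After 11 (parentNode): nav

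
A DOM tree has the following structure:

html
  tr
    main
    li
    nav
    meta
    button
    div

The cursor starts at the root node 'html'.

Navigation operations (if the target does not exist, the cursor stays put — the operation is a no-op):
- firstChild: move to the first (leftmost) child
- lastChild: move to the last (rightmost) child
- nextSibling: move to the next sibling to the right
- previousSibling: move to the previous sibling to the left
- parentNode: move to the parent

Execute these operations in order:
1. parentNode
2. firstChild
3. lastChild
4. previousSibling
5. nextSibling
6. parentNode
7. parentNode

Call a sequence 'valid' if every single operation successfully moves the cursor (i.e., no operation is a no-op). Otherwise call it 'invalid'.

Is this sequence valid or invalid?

After 1 (parentNode): html (no-op, stayed)
After 2 (firstChild): tr
After 3 (lastChild): div
After 4 (previousSibling): button
After 5 (nextSibling): div
After 6 (parentNode): tr
After 7 (parentNode): html

Answer: invalid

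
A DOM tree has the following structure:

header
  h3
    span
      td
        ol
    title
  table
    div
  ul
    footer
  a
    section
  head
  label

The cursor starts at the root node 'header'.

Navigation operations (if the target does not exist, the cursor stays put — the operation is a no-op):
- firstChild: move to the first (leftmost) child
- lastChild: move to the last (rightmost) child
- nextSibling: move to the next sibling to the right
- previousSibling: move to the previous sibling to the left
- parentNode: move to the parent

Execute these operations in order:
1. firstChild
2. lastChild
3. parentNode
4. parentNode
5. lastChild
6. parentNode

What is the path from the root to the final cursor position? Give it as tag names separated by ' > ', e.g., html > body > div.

After 1 (firstChild): h3
After 2 (lastChild): title
After 3 (parentNode): h3
After 4 (parentNode): header
After 5 (lastChild): label
After 6 (parentNode): header

Answer: header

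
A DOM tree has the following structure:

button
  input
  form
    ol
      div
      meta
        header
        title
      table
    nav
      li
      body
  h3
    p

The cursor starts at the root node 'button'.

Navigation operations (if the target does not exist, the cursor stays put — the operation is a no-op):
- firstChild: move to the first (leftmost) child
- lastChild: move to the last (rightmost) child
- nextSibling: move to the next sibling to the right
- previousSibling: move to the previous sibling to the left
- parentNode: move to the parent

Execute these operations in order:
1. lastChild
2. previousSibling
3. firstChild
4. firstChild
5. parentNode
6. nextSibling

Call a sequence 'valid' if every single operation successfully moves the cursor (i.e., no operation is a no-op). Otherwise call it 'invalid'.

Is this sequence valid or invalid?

Answer: valid

Derivation:
After 1 (lastChild): h3
After 2 (previousSibling): form
After 3 (firstChild): ol
After 4 (firstChild): div
After 5 (parentNode): ol
After 6 (nextSibling): nav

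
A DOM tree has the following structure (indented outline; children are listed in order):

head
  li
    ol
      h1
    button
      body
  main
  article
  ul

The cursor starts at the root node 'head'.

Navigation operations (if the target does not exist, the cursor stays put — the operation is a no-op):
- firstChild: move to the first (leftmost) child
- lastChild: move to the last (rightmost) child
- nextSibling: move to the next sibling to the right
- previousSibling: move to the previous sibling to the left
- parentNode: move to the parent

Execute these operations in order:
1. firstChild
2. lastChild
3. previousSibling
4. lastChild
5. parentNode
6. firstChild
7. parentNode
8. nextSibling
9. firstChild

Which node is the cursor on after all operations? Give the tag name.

Answer: body

Derivation:
After 1 (firstChild): li
After 2 (lastChild): button
After 3 (previousSibling): ol
After 4 (lastChild): h1
After 5 (parentNode): ol
After 6 (firstChild): h1
After 7 (parentNode): ol
After 8 (nextSibling): button
After 9 (firstChild): body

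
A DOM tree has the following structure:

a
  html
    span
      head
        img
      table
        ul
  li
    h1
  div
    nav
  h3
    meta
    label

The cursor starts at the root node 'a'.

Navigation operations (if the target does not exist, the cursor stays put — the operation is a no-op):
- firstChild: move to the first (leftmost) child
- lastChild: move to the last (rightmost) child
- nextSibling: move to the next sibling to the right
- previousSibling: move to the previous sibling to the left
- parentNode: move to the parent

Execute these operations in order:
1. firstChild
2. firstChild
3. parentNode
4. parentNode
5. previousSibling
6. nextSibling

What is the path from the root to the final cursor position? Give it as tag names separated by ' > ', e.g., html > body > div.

Answer: a

Derivation:
After 1 (firstChild): html
After 2 (firstChild): span
After 3 (parentNode): html
After 4 (parentNode): a
After 5 (previousSibling): a (no-op, stayed)
After 6 (nextSibling): a (no-op, stayed)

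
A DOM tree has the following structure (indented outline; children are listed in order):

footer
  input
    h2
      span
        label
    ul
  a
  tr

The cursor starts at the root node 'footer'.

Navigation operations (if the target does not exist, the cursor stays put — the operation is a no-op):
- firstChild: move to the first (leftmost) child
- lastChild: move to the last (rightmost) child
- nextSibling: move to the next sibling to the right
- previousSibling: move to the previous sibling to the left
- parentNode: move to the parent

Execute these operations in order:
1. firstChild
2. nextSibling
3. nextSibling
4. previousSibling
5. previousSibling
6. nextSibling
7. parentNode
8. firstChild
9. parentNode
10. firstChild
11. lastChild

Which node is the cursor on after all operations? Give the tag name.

After 1 (firstChild): input
After 2 (nextSibling): a
After 3 (nextSibling): tr
After 4 (previousSibling): a
After 5 (previousSibling): input
After 6 (nextSibling): a
After 7 (parentNode): footer
After 8 (firstChild): input
After 9 (parentNode): footer
After 10 (firstChild): input
After 11 (lastChild): ul

Answer: ul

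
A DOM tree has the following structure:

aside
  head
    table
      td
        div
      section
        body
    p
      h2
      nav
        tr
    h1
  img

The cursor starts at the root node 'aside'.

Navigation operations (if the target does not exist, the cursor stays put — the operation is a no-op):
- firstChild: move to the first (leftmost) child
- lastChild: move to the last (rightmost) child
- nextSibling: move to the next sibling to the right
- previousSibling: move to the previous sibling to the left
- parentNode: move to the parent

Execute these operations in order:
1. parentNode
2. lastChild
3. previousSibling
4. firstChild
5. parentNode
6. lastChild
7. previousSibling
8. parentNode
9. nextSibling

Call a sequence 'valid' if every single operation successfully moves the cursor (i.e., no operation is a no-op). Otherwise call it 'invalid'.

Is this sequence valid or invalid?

Answer: invalid

Derivation:
After 1 (parentNode): aside (no-op, stayed)
After 2 (lastChild): img
After 3 (previousSibling): head
After 4 (firstChild): table
After 5 (parentNode): head
After 6 (lastChild): h1
After 7 (previousSibling): p
After 8 (parentNode): head
After 9 (nextSibling): img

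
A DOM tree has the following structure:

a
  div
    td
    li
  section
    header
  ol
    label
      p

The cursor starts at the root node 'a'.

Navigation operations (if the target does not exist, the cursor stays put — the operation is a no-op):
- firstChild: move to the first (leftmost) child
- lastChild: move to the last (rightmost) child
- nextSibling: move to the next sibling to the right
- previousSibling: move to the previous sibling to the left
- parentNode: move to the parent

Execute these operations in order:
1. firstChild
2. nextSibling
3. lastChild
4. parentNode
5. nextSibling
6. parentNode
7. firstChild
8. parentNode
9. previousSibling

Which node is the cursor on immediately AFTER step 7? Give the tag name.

Answer: div

Derivation:
After 1 (firstChild): div
After 2 (nextSibling): section
After 3 (lastChild): header
After 4 (parentNode): section
After 5 (nextSibling): ol
After 6 (parentNode): a
After 7 (firstChild): div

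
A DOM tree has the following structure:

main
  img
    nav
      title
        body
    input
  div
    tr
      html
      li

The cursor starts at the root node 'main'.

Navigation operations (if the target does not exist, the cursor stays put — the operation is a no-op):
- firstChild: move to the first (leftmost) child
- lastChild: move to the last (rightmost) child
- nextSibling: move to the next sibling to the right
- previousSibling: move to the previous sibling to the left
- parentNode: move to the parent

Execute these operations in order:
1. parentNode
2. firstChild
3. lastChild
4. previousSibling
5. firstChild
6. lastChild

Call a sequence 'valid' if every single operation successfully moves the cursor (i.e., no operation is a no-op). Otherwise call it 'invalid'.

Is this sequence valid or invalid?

After 1 (parentNode): main (no-op, stayed)
After 2 (firstChild): img
After 3 (lastChild): input
After 4 (previousSibling): nav
After 5 (firstChild): title
After 6 (lastChild): body

Answer: invalid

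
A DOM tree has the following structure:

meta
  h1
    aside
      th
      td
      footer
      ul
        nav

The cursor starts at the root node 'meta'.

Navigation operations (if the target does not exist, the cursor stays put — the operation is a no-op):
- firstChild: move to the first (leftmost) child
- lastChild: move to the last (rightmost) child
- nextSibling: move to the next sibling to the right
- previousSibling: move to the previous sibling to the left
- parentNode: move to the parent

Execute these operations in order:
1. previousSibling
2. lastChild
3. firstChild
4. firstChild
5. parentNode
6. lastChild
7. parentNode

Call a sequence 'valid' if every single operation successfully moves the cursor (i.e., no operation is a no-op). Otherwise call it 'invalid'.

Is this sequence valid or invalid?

Answer: invalid

Derivation:
After 1 (previousSibling): meta (no-op, stayed)
After 2 (lastChild): h1
After 3 (firstChild): aside
After 4 (firstChild): th
After 5 (parentNode): aside
After 6 (lastChild): ul
After 7 (parentNode): aside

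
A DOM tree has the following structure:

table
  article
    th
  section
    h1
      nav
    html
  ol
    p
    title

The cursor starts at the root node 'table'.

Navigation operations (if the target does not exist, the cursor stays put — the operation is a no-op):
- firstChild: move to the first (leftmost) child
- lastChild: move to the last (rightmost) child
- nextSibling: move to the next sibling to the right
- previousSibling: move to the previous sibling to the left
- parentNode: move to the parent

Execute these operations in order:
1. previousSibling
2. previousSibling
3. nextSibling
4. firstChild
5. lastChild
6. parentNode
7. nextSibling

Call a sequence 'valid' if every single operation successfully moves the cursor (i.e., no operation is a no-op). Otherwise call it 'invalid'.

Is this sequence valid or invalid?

After 1 (previousSibling): table (no-op, stayed)
After 2 (previousSibling): table (no-op, stayed)
After 3 (nextSibling): table (no-op, stayed)
After 4 (firstChild): article
After 5 (lastChild): th
After 6 (parentNode): article
After 7 (nextSibling): section

Answer: invalid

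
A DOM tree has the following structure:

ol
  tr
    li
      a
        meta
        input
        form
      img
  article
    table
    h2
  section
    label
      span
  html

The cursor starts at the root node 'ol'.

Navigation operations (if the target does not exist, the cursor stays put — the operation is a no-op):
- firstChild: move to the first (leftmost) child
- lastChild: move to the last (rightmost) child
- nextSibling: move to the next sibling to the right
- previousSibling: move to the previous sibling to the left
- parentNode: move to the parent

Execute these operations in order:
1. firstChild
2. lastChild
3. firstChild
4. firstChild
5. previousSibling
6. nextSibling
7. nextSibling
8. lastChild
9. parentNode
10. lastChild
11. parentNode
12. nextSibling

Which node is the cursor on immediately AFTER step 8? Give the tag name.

Answer: form

Derivation:
After 1 (firstChild): tr
After 2 (lastChild): li
After 3 (firstChild): a
After 4 (firstChild): meta
After 5 (previousSibling): meta (no-op, stayed)
After 6 (nextSibling): input
After 7 (nextSibling): form
After 8 (lastChild): form (no-op, stayed)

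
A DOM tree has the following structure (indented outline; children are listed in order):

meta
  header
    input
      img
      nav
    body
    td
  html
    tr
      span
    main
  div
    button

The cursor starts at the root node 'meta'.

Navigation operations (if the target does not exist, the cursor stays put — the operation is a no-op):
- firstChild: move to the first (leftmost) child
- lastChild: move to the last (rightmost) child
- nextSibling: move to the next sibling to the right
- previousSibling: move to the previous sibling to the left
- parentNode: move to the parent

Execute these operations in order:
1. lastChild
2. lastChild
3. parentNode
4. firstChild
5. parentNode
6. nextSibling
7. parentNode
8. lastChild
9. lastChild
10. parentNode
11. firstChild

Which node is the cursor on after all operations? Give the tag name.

After 1 (lastChild): div
After 2 (lastChild): button
After 3 (parentNode): div
After 4 (firstChild): button
After 5 (parentNode): div
After 6 (nextSibling): div (no-op, stayed)
After 7 (parentNode): meta
After 8 (lastChild): div
After 9 (lastChild): button
After 10 (parentNode): div
After 11 (firstChild): button

Answer: button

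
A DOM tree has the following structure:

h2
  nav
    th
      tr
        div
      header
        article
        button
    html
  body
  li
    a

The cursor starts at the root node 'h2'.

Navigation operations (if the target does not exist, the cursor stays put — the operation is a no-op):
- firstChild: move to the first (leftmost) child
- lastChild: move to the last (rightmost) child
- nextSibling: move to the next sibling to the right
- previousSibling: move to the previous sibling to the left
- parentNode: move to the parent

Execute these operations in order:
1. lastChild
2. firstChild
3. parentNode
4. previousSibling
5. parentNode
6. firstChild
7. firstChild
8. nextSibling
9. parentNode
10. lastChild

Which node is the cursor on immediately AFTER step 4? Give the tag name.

Answer: body

Derivation:
After 1 (lastChild): li
After 2 (firstChild): a
After 3 (parentNode): li
After 4 (previousSibling): body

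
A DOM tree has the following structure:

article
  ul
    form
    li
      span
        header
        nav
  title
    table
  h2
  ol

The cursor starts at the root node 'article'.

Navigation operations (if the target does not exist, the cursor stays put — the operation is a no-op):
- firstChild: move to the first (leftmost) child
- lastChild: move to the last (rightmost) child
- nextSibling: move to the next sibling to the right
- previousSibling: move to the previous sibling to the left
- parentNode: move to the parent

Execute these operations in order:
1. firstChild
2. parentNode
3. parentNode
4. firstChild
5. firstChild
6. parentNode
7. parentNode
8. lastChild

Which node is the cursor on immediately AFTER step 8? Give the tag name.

Answer: ol

Derivation:
After 1 (firstChild): ul
After 2 (parentNode): article
After 3 (parentNode): article (no-op, stayed)
After 4 (firstChild): ul
After 5 (firstChild): form
After 6 (parentNode): ul
After 7 (parentNode): article
After 8 (lastChild): ol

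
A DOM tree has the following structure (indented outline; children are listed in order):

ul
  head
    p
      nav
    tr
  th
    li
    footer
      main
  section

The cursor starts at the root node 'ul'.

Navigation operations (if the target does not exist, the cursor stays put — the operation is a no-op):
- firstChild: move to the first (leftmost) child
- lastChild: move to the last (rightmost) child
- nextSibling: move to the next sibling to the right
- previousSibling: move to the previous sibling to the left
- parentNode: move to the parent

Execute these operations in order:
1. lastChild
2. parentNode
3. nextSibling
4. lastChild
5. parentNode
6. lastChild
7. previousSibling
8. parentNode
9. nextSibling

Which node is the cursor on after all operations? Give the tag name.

Answer: ul

Derivation:
After 1 (lastChild): section
After 2 (parentNode): ul
After 3 (nextSibling): ul (no-op, stayed)
After 4 (lastChild): section
After 5 (parentNode): ul
After 6 (lastChild): section
After 7 (previousSibling): th
After 8 (parentNode): ul
After 9 (nextSibling): ul (no-op, stayed)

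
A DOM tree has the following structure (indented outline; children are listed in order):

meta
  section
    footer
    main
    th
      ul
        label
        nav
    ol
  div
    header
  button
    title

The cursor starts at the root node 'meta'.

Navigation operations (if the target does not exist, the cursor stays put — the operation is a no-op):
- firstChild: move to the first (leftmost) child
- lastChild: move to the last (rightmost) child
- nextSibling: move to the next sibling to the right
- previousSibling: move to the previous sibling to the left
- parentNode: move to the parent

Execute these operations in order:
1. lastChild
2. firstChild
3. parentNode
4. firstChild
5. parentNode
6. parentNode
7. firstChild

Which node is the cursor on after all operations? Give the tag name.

Answer: section

Derivation:
After 1 (lastChild): button
After 2 (firstChild): title
After 3 (parentNode): button
After 4 (firstChild): title
After 5 (parentNode): button
After 6 (parentNode): meta
After 7 (firstChild): section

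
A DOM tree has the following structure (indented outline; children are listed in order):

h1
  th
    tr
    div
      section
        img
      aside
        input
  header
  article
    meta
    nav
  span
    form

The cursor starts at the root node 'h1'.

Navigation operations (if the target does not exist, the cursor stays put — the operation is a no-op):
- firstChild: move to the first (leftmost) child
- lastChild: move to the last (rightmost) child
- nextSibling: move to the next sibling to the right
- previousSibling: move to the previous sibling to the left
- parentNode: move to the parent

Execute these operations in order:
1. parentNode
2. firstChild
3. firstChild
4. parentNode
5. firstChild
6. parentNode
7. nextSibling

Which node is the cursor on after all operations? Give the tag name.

Answer: header

Derivation:
After 1 (parentNode): h1 (no-op, stayed)
After 2 (firstChild): th
After 3 (firstChild): tr
After 4 (parentNode): th
After 5 (firstChild): tr
After 6 (parentNode): th
After 7 (nextSibling): header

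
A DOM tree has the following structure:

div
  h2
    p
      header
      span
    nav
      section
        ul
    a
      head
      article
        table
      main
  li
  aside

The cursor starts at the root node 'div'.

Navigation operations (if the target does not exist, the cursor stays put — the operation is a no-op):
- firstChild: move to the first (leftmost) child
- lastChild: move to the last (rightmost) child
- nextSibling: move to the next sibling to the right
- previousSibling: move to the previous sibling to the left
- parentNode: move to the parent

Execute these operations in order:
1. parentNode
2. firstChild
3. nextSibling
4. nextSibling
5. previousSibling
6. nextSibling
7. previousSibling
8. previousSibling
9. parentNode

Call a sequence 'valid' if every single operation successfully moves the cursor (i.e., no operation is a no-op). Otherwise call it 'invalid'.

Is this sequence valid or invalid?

After 1 (parentNode): div (no-op, stayed)
After 2 (firstChild): h2
After 3 (nextSibling): li
After 4 (nextSibling): aside
After 5 (previousSibling): li
After 6 (nextSibling): aside
After 7 (previousSibling): li
After 8 (previousSibling): h2
After 9 (parentNode): div

Answer: invalid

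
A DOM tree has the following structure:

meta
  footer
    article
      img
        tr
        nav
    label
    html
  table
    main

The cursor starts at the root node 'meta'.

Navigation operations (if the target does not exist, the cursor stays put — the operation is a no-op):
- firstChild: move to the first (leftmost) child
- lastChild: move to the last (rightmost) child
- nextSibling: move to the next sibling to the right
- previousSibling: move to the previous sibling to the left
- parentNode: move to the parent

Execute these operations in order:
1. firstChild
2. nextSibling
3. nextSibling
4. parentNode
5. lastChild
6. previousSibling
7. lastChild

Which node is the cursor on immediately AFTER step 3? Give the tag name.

After 1 (firstChild): footer
After 2 (nextSibling): table
After 3 (nextSibling): table (no-op, stayed)

Answer: table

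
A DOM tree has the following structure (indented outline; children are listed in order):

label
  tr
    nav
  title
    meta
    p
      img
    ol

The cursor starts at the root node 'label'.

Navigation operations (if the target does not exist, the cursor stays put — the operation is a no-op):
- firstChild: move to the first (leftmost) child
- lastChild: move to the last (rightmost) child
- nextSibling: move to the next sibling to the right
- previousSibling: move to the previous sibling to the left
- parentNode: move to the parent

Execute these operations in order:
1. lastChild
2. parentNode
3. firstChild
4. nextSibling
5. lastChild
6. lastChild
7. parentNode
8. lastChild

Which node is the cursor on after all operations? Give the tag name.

After 1 (lastChild): title
After 2 (parentNode): label
After 3 (firstChild): tr
After 4 (nextSibling): title
After 5 (lastChild): ol
After 6 (lastChild): ol (no-op, stayed)
After 7 (parentNode): title
After 8 (lastChild): ol

Answer: ol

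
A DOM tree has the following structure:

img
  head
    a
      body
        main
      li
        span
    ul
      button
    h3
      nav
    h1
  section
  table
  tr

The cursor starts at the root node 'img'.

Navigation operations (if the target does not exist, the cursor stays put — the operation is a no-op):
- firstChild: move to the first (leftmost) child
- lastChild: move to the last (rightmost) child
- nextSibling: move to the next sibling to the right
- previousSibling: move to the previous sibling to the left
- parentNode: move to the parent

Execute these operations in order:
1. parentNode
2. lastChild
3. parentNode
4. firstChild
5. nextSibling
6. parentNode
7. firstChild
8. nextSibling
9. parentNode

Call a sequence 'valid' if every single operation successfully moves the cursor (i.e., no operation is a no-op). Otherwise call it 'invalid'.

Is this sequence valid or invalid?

After 1 (parentNode): img (no-op, stayed)
After 2 (lastChild): tr
After 3 (parentNode): img
After 4 (firstChild): head
After 5 (nextSibling): section
After 6 (parentNode): img
After 7 (firstChild): head
After 8 (nextSibling): section
After 9 (parentNode): img

Answer: invalid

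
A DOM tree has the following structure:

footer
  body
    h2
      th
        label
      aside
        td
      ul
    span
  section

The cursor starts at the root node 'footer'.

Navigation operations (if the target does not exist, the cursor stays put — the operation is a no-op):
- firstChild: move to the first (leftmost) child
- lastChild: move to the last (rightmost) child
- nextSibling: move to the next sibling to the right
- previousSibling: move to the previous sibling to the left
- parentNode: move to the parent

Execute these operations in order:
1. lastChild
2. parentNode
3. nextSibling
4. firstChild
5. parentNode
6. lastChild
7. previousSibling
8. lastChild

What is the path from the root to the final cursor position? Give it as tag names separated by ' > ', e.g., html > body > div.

After 1 (lastChild): section
After 2 (parentNode): footer
After 3 (nextSibling): footer (no-op, stayed)
After 4 (firstChild): body
After 5 (parentNode): footer
After 6 (lastChild): section
After 7 (previousSibling): body
After 8 (lastChild): span

Answer: footer > body > span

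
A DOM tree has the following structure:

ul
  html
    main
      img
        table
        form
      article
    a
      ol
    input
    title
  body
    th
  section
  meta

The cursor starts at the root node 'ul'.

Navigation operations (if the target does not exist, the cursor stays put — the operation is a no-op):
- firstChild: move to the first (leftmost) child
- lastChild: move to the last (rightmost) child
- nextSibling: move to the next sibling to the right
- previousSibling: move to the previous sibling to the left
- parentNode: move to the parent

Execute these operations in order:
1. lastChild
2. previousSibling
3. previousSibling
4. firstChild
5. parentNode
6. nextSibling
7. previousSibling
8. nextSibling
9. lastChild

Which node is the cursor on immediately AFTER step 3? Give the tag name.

Answer: body

Derivation:
After 1 (lastChild): meta
After 2 (previousSibling): section
After 3 (previousSibling): body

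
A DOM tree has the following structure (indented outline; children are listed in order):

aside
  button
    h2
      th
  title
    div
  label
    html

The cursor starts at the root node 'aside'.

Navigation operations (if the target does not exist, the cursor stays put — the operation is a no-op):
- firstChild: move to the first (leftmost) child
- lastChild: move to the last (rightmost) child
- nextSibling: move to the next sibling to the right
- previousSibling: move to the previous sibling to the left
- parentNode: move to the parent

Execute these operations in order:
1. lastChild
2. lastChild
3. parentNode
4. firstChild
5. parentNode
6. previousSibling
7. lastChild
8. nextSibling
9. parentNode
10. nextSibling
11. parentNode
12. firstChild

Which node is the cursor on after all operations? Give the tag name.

After 1 (lastChild): label
After 2 (lastChild): html
After 3 (parentNode): label
After 4 (firstChild): html
After 5 (parentNode): label
After 6 (previousSibling): title
After 7 (lastChild): div
After 8 (nextSibling): div (no-op, stayed)
After 9 (parentNode): title
After 10 (nextSibling): label
After 11 (parentNode): aside
After 12 (firstChild): button

Answer: button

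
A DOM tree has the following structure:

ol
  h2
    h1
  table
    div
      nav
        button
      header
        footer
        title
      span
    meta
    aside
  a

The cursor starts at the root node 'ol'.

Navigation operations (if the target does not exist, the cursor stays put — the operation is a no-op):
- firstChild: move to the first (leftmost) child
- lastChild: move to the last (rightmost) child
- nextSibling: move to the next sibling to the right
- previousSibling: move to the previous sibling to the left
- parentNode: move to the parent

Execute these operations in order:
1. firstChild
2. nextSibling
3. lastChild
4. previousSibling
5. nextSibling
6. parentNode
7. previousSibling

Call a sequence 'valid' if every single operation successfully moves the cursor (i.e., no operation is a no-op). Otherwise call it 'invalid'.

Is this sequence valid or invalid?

Answer: valid

Derivation:
After 1 (firstChild): h2
After 2 (nextSibling): table
After 3 (lastChild): aside
After 4 (previousSibling): meta
After 5 (nextSibling): aside
After 6 (parentNode): table
After 7 (previousSibling): h2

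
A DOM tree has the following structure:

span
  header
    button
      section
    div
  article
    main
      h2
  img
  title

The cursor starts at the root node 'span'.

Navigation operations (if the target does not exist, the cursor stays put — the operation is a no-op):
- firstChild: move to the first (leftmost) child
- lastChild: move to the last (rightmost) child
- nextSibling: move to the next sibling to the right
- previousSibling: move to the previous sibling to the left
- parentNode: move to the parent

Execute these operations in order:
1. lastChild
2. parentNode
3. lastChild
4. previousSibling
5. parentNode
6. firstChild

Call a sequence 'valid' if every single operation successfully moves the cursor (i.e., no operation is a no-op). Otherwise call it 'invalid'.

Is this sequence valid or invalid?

After 1 (lastChild): title
After 2 (parentNode): span
After 3 (lastChild): title
After 4 (previousSibling): img
After 5 (parentNode): span
After 6 (firstChild): header

Answer: valid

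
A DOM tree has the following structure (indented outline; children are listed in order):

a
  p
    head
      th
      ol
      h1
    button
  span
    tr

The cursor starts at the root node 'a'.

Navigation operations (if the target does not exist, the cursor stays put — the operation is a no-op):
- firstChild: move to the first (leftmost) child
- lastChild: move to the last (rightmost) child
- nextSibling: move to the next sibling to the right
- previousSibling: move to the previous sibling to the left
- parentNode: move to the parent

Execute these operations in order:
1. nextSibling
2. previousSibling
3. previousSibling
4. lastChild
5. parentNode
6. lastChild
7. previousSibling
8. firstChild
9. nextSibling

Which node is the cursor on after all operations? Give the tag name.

After 1 (nextSibling): a (no-op, stayed)
After 2 (previousSibling): a (no-op, stayed)
After 3 (previousSibling): a (no-op, stayed)
After 4 (lastChild): span
After 5 (parentNode): a
After 6 (lastChild): span
After 7 (previousSibling): p
After 8 (firstChild): head
After 9 (nextSibling): button

Answer: button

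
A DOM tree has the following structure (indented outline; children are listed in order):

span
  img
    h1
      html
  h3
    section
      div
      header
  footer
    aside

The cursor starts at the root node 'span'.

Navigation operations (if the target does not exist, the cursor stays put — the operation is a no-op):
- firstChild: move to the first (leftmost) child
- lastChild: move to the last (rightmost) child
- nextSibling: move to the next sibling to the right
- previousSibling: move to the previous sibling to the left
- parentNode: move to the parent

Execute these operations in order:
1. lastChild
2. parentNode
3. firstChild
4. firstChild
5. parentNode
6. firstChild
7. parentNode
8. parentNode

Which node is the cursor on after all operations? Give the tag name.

After 1 (lastChild): footer
After 2 (parentNode): span
After 3 (firstChild): img
After 4 (firstChild): h1
After 5 (parentNode): img
After 6 (firstChild): h1
After 7 (parentNode): img
After 8 (parentNode): span

Answer: span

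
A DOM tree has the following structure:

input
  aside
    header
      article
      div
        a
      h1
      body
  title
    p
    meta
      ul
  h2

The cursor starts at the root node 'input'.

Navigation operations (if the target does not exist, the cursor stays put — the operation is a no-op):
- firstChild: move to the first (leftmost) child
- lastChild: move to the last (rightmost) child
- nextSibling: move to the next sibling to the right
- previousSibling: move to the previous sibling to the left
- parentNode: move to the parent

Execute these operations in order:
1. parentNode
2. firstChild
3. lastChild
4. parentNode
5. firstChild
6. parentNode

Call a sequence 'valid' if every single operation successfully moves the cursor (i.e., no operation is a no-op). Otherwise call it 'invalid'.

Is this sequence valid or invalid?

Answer: invalid

Derivation:
After 1 (parentNode): input (no-op, stayed)
After 2 (firstChild): aside
After 3 (lastChild): header
After 4 (parentNode): aside
After 5 (firstChild): header
After 6 (parentNode): aside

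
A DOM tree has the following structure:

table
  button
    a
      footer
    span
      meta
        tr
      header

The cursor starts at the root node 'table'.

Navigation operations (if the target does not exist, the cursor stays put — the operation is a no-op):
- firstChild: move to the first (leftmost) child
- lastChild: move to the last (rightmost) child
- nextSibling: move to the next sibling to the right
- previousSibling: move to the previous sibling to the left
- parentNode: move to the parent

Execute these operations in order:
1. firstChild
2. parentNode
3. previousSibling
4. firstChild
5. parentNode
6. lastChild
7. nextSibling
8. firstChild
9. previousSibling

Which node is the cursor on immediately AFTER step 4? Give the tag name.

After 1 (firstChild): button
After 2 (parentNode): table
After 3 (previousSibling): table (no-op, stayed)
After 4 (firstChild): button

Answer: button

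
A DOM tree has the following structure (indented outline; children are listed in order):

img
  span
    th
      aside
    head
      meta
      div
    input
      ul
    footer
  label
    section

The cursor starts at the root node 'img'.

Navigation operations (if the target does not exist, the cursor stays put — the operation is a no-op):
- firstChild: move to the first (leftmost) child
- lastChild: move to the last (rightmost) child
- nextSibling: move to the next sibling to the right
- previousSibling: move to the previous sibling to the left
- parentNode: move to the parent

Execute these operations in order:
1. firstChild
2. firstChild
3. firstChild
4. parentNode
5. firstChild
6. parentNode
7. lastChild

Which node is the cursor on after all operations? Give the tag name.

After 1 (firstChild): span
After 2 (firstChild): th
After 3 (firstChild): aside
After 4 (parentNode): th
After 5 (firstChild): aside
After 6 (parentNode): th
After 7 (lastChild): aside

Answer: aside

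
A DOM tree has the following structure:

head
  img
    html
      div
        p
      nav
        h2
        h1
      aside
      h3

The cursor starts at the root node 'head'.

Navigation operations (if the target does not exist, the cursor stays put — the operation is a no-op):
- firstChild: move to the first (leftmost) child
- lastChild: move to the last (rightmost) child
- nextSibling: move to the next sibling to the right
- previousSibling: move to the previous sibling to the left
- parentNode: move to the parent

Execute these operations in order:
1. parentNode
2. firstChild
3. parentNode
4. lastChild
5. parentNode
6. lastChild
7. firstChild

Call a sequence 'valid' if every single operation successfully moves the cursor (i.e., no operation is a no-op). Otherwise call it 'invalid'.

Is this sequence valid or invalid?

After 1 (parentNode): head (no-op, stayed)
After 2 (firstChild): img
After 3 (parentNode): head
After 4 (lastChild): img
After 5 (parentNode): head
After 6 (lastChild): img
After 7 (firstChild): html

Answer: invalid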